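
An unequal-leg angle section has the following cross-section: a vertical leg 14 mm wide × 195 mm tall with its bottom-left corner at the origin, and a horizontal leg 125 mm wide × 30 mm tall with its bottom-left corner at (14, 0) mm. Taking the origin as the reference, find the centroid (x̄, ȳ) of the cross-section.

x̄ = 47.22 mm, ȳ = 49.76 mm

vertical leg: A = 14 × 195 = 2730.00, centroid at (7.00, 97.50).
horizontal leg: A = 125 × 30 = 3750.00, centroid at (76.50, 15.00).
ΣA = 6480.00 mm², ΣAx̄ = 305985.00 mm³, ΣAȳ = 322425.00 mm³.
x̄ = 305985.00/6480.00 = 47.22 mm; ȳ = 322425.00/6480.00 = 49.76 mm.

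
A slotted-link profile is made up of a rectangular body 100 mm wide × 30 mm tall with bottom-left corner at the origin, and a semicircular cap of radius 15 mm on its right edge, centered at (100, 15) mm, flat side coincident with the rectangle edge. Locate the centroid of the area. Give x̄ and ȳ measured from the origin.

rectangular body: A = 100 × 30 = 3000.00, centroid at (50.00, 15.00).
semicircular end: A = ½π·15² = 353.43, centroid at (106.37, 15.00).
ΣA = 3353.43 mm²
ΣAx̄ = (3000.00)(50.00) + (353.43)(106.37) = 187592.92 mm³
ΣAȳ = (3000.00)(15.00) + (353.43)(15.00) = 50301.44 mm³
x̄ = 187592.92 / 3353.43 = 55.94 mm
ȳ = 50301.44 / 3353.43 = 15.00 mm

x̄ = 55.94 mm, ȳ = 15.00 mm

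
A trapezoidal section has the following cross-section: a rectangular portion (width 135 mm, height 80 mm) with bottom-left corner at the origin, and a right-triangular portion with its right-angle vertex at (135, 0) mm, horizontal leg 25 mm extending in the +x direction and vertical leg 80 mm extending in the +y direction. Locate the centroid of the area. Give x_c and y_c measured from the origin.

x_c = 73.93 mm, y_c = 38.87 mm

rectangular portion: A = 135 × 80 = 10800.00, centroid at (67.50, 40.00).
triangular portion: A = ½·25·80 = 1000.00, centroid at (143.33, 26.67).
ΣA = 11800.00 mm²
ΣAx_c = (10800.00)(67.50) + (1000.00)(143.33) = 872333.33 mm³
ΣAy_c = (10800.00)(40.00) + (1000.00)(26.67) = 458666.67 mm³
x_c = 872333.33 / 11800.00 = 73.93 mm
y_c = 458666.67 / 11800.00 = 38.87 mm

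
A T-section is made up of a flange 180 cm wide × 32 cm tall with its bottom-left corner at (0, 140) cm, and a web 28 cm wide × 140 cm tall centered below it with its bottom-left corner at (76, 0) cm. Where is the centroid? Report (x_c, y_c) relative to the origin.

x_c = 90.00 cm, y_c = 121.17 cm

web: A = 28 × 140 = 3920.00, centroid at (90.00, 70.00).
flange: A = 180 × 32 = 5760.00, centroid at (90.00, 156.00).
ΣA = 9680.00 cm²
ΣAx_c = (3920.00)(90.00) + (5760.00)(90.00) = 871200.00 cm³
ΣAy_c = (3920.00)(70.00) + (5760.00)(156.00) = 1172960.00 cm³
x_c = 871200.00 / 9680.00 = 90.00 cm
y_c = 1172960.00 / 9680.00 = 121.17 cm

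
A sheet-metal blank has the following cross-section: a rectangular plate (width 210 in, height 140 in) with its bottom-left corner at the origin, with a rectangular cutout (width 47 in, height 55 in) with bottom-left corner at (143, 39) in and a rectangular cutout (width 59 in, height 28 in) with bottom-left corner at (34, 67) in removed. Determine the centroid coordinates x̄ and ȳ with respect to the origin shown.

x̄ = 101.41 in, ȳ = 69.64 in

Part | A | x̄ᵢ | ȳᵢ | A·x̄ᵢ | A·ȳᵢ
plate | 29400.00 | 105.00 | 70.00 | 3087000.00 | 2058000.00
hole 1 | -2585.00 | 166.50 | 66.50 | -430402.50 | -171902.50
hole 2 | -1652.00 | 63.50 | 81.00 | -104902.00 | -133812.00
Σ | 25163.00 |  |  | 2551695.50 | 1752285.50
x̄ = 2551695.50 / 25163.00 = 101.41 in
ȳ = 1752285.50 / 25163.00 = 69.64 in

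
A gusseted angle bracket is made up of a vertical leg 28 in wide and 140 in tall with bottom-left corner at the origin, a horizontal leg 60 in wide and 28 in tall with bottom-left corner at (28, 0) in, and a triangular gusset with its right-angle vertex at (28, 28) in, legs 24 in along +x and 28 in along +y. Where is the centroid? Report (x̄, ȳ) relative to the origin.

Part | A | x̄ᵢ | ȳᵢ | A·x̄ᵢ | A·ȳᵢ
vertical leg | 3920.00 | 14.00 | 70.00 | 54880.00 | 274400.00
horizontal leg | 1680.00 | 58.00 | 14.00 | 97440.00 | 23520.00
gusset | 336.00 | 36.00 | 37.33 | 12096.00 | 12544.00
Σ | 5936.00 |  |  | 164416.00 | 310464.00
x̄ = 164416.00 / 5936.00 = 27.70 in
ȳ = 310464.00 / 5936.00 = 52.30 in

x̄ = 27.70 in, ȳ = 52.30 in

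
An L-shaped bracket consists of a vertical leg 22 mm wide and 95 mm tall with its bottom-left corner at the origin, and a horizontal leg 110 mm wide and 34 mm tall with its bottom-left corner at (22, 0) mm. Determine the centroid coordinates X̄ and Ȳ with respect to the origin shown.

vertical leg: A = 22 × 95 = 2090.00, centroid at (11.00, 47.50).
horizontal leg: A = 110 × 34 = 3740.00, centroid at (77.00, 17.00).
ΣA = 5830.00 mm²
ΣAX̄ = (2090.00)(11.00) + (3740.00)(77.00) = 310970.00 mm³
ΣAȲ = (2090.00)(47.50) + (3740.00)(17.00) = 162855.00 mm³
X̄ = 310970.00 / 5830.00 = 53.34 mm
Ȳ = 162855.00 / 5830.00 = 27.93 mm

X̄ = 53.34 mm, Ȳ = 27.93 mm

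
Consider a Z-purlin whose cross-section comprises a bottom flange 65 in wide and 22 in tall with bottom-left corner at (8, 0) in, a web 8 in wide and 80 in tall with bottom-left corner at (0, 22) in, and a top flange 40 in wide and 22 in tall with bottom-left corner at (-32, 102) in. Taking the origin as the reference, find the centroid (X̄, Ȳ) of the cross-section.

X̄ = 16.92 in, Ȳ = 52.49 in

bottom flange: A = 65 × 22 = 1430.00, centroid at (40.50, 11.00).
web: A = 8 × 80 = 640.00, centroid at (4.00, 62.00).
top flange: A = 40 × 22 = 880.00, centroid at (-12.00, 113.00).
ΣA = 2950.00 in², ΣAX̄ = 49915.00 in³, ΣAȲ = 154850.00 in³.
X̄ = 49915.00/2950.00 = 16.92 in; Ȳ = 154850.00/2950.00 = 52.49 in.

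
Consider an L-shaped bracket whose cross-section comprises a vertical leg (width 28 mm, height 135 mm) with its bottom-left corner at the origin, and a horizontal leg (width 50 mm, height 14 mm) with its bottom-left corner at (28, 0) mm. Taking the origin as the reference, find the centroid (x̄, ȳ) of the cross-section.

vertical leg: A = 28 × 135 = 3780.00, centroid at (14.00, 67.50).
horizontal leg: A = 50 × 14 = 700.00, centroid at (53.00, 7.00).
ΣA = 4480.00 mm², ΣAx̄ = 90020.00 mm³, ΣAȳ = 260050.00 mm³.
x̄ = 90020.00/4480.00 = 20.09 mm; ȳ = 260050.00/4480.00 = 58.05 mm.

x̄ = 20.09 mm, ȳ = 58.05 mm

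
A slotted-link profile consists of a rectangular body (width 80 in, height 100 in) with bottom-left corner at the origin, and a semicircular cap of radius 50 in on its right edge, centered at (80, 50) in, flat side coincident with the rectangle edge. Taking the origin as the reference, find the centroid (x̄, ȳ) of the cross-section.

Part | A | x̄ᵢ | ȳᵢ | A·x̄ᵢ | A·ȳᵢ
rectangular body | 8000.00 | 40.00 | 50.00 | 320000.00 | 400000.00
semicircular end | 3926.99 | 101.22 | 50.00 | 397492.60 | 196349.54
Σ | 11926.99 |  |  | 717492.60 | 596349.54
x̄ = 717492.60 / 11926.99 = 60.16 in
ȳ = 596349.54 / 11926.99 = 50.00 in

x̄ = 60.16 in, ȳ = 50.00 in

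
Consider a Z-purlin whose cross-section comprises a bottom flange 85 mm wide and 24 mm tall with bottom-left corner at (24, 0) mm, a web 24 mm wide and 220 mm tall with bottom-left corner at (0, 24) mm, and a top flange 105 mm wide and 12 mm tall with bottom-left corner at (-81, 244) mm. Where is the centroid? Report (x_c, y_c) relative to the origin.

x_c = 19.01 mm, y_c = 122.03 mm

bottom flange: A = 85 × 24 = 2040.00, centroid at (66.50, 12.00).
web: A = 24 × 220 = 5280.00, centroid at (12.00, 134.00).
top flange: A = 105 × 12 = 1260.00, centroid at (-28.50, 250.00).
ΣA = 8580.00 mm², ΣAx_c = 163110.00 mm³, ΣAy_c = 1047000.00 mm³.
x_c = 163110.00/8580.00 = 19.01 mm; y_c = 1047000.00/8580.00 = 122.03 mm.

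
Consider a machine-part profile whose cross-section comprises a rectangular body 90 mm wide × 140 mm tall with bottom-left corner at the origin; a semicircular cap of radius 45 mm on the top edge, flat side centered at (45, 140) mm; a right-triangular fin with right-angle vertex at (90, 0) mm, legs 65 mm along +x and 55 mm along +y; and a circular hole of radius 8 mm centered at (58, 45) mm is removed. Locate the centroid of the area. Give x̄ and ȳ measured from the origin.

x̄ = 51.71 mm, ȳ = 81.29 mm

Part | A | x̄ᵢ | ȳᵢ | A·x̄ᵢ | A·ȳᵢ
rectangular body | 12600.00 | 45.00 | 70.00 | 567000.00 | 882000.00
semicircular top | 3180.86 | 45.00 | 159.10 | 143138.82 | 506070.76
triangular fin | 1787.50 | 111.67 | 18.33 | 199604.17 | 32770.83
hole | -201.06 | 58.00 | 45.00 | -11661.59 | -9047.79
Σ | 17367.30 |  |  | 898081.39 | 1411793.81
x̄ = 898081.39 / 17367.30 = 51.71 mm
ȳ = 1411793.81 / 17367.30 = 81.29 mm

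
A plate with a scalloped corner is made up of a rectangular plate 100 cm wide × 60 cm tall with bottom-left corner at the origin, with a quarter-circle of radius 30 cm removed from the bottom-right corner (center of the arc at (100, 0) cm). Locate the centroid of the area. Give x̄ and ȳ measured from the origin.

plate: A = 100 × 60 = 6000.00, centroid at (50.00, 30.00).
removed quarter-circle: A = −¼π·30² = -706.86, centroid at (87.27, 12.73).
ΣA = 5293.14 cm²
ΣAx̄ = (6000.00)(50.00) + (-706.86)(87.27) = 238314.17 cm³
ΣAȳ = (6000.00)(30.00) + (-706.86)(12.73) = 171000.00 cm³
x̄ = 238314.17 / 5293.14 = 45.02 cm
ȳ = 171000.00 / 5293.14 = 32.31 cm

x̄ = 45.02 cm, ȳ = 32.31 cm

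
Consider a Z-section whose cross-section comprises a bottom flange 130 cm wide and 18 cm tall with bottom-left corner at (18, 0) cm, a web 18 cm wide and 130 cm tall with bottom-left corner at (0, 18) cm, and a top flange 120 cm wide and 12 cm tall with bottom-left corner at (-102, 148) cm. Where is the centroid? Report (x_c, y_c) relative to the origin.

bottom flange: A = 130 × 18 = 2340.00, centroid at (83.00, 9.00).
web: A = 18 × 130 = 2340.00, centroid at (9.00, 83.00).
top flange: A = 120 × 12 = 1440.00, centroid at (-42.00, 154.00).
ΣA = 6120.00 cm²
ΣAx_c = (2340.00)(83.00) + (2340.00)(9.00) + (1440.00)(-42.00) = 154800.00 cm³
ΣAy_c = (2340.00)(9.00) + (2340.00)(83.00) + (1440.00)(154.00) = 437040.00 cm³
x_c = 154800.00 / 6120.00 = 25.29 cm
y_c = 437040.00 / 6120.00 = 71.41 cm

x_c = 25.29 cm, y_c = 71.41 cm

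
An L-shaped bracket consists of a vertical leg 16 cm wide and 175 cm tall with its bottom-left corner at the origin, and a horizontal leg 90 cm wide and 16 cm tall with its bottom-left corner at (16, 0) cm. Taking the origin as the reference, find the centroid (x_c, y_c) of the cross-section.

vertical leg: A = 16 × 175 = 2800.00, centroid at (8.00, 87.50).
horizontal leg: A = 90 × 16 = 1440.00, centroid at (61.00, 8.00).
ΣA = 4240.00 cm², ΣAx_c = 110240.00 cm³, ΣAy_c = 256520.00 cm³.
x_c = 110240.00/4240.00 = 26.00 cm; y_c = 256520.00/4240.00 = 60.50 cm.

x_c = 26.00 cm, y_c = 60.50 cm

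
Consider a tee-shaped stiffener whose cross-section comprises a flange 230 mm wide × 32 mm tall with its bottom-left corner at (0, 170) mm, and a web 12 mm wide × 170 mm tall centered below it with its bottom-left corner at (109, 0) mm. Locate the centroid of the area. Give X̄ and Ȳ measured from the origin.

X̄ = 115.00 mm, Ȳ = 164.08 mm

web: A = 12 × 170 = 2040.00, centroid at (115.00, 85.00).
flange: A = 230 × 32 = 7360.00, centroid at (115.00, 186.00).
ΣA = 9400.00 mm², ΣAX̄ = 1081000.00 mm³, ΣAȲ = 1542360.00 mm³.
X̄ = 1081000.00/9400.00 = 115.00 mm; Ȳ = 1542360.00/9400.00 = 164.08 mm.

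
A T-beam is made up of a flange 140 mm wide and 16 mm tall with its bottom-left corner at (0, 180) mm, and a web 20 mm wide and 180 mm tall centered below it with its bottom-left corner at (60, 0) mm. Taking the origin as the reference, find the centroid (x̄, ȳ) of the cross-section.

x̄ = 70.00 mm, ȳ = 127.59 mm

web: A = 20 × 180 = 3600.00, centroid at (70.00, 90.00).
flange: A = 140 × 16 = 2240.00, centroid at (70.00, 188.00).
ΣA = 5840.00 mm², ΣAx̄ = 408800.00 mm³, ΣAȳ = 745120.00 mm³.
x̄ = 408800.00/5840.00 = 70.00 mm; ȳ = 745120.00/5840.00 = 127.59 mm.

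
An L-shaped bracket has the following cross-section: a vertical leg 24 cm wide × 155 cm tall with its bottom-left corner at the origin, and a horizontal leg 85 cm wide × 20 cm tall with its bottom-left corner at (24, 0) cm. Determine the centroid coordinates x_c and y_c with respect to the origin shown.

vertical leg: A = 24 × 155 = 3720.00, centroid at (12.00, 77.50).
horizontal leg: A = 85 × 20 = 1700.00, centroid at (66.50, 10.00).
ΣA = 5420.00 cm²
ΣAx_c = (3720.00)(12.00) + (1700.00)(66.50) = 157690.00 cm³
ΣAy_c = (3720.00)(77.50) + (1700.00)(10.00) = 305300.00 cm³
x_c = 157690.00 / 5420.00 = 29.09 cm
y_c = 305300.00 / 5420.00 = 56.33 cm

x_c = 29.09 cm, y_c = 56.33 cm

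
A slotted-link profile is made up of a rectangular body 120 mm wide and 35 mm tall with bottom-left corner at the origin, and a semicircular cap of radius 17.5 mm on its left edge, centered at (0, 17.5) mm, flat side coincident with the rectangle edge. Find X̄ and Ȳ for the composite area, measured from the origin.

rectangular body: A = 120 × 35 = 4200.00, centroid at (60.00, 17.50).
semicircular end: A = ½π·17.5² = 481.06, centroid at (-7.43, 17.50).
ΣA = 4681.06 mm²
ΣAX̄ = (4200.00)(60.00) + (481.06)(-7.43) = 248427.08 mm³
ΣAȲ = (4200.00)(17.50) + (481.06)(17.50) = 81918.49 mm³
X̄ = 248427.08 / 4681.06 = 53.07 mm
Ȳ = 81918.49 / 4681.06 = 17.50 mm

X̄ = 53.07 mm, Ȳ = 17.50 mm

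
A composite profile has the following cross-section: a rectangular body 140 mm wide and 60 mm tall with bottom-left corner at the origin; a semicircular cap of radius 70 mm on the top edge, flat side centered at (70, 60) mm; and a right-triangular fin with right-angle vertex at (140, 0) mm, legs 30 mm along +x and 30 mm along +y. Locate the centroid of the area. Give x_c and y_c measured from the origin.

Part | A | x̄ᵢ | ȳᵢ | A·x̄ᵢ | A·ȳᵢ
rectangular body | 8400.00 | 70.00 | 30.00 | 588000.00 | 252000.00
semicircular top | 7696.90 | 70.00 | 89.71 | 538783.14 | 690480.79
triangular fin | 450.00 | 150.00 | 10.00 | 67500.00 | 4500.00
Σ | 16546.90 |  |  | 1194283.14 | 946980.79
x_c = 1194283.14 / 16546.90 = 72.18 mm
y_c = 946980.79 / 16546.90 = 57.23 mm

x_c = 72.18 mm, y_c = 57.23 mm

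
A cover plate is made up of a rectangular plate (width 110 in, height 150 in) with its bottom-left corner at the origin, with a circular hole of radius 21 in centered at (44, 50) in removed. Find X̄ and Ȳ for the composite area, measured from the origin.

plate: A = 110 × 150 = 16500.00, centroid at (55.00, 75.00).
hole: A = −π·21² = -1385.44, centroid at (44.00, 50.00).
ΣA = 15114.56 in²
ΣAX̄ = (16500.00)(55.00) + (-1385.44)(44.00) = 846540.54 in³
ΣAȲ = (16500.00)(75.00) + (-1385.44)(50.00) = 1168227.88 in³
X̄ = 846540.54 / 15114.56 = 56.01 in
Ȳ = 1168227.88 / 15114.56 = 77.29 in

X̄ = 56.01 in, Ȳ = 77.29 in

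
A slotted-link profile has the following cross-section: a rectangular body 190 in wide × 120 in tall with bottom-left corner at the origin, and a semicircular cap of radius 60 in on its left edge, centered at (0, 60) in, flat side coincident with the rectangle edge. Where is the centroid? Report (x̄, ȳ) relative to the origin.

x̄ = 71.06 in, ȳ = 60.00 in

Part | A | x̄ᵢ | ȳᵢ | A·x̄ᵢ | A·ȳᵢ
rectangular body | 22800.00 | 95.00 | 60.00 | 2166000.00 | 1368000.00
semicircular end | 5654.87 | -25.46 | 60.00 | -144000.00 | 339292.01
Σ | 28454.87 |  |  | 2022000.00 | 1707292.01
x̄ = 2022000.00 / 28454.87 = 71.06 in
ȳ = 1707292.01 / 28454.87 = 60.00 in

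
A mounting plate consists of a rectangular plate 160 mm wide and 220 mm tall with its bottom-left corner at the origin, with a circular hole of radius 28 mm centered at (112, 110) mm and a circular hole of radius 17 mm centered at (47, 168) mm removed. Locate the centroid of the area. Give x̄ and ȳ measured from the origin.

x̄ = 78.47 mm, ȳ = 108.35 mm

plate: A = 160 × 220 = 35200.00, centroid at (80.00, 110.00).
hole 1: A = −π·28² = -2463.01, centroid at (112.00, 110.00).
hole 2: A = −π·17² = -907.92, centroid at (47.00, 168.00).
ΣA = 31829.07 mm², ΣAx̄ = 2497470.78 mm³, ΣAȳ = 3448538.44 mm³.
x̄ = 2497470.78/31829.07 = 78.47 mm; ȳ = 3448538.44/31829.07 = 108.35 mm.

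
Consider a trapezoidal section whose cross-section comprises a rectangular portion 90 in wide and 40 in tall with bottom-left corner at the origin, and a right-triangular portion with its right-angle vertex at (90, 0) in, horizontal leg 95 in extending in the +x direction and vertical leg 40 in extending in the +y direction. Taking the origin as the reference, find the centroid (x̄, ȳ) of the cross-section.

x̄ = 71.48 in, ȳ = 17.70 in

Part | A | x̄ᵢ | ȳᵢ | A·x̄ᵢ | A·ȳᵢ
rectangular portion | 3600.00 | 45.00 | 20.00 | 162000.00 | 72000.00
triangular portion | 1900.00 | 121.67 | 13.33 | 231166.67 | 25333.33
Σ | 5500.00 |  |  | 393166.67 | 97333.33
x̄ = 393166.67 / 5500.00 = 71.48 in
ȳ = 97333.33 / 5500.00 = 17.70 in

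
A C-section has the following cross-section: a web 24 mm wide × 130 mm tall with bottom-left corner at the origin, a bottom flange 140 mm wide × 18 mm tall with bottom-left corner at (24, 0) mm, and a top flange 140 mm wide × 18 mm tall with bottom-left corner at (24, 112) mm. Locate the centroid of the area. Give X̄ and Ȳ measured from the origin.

X̄ = 62.65 mm, Ȳ = 65.00 mm

web: A = 24 × 130 = 3120.00, centroid at (12.00, 65.00).
bottom flange: A = 140 × 18 = 2520.00, centroid at (94.00, 9.00).
top flange: A = 140 × 18 = 2520.00, centroid at (94.00, 121.00).
ΣA = 8160.00 mm², ΣAX̄ = 511200.00 mm³, ΣAȲ = 530400.00 mm³.
X̄ = 511200.00/8160.00 = 62.65 mm; Ȳ = 530400.00/8160.00 = 65.00 mm.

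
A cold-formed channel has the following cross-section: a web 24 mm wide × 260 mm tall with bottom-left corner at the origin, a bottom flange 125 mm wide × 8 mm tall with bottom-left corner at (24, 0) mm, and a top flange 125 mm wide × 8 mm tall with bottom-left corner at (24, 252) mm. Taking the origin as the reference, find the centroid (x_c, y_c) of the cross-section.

x_c = 30.08 mm, y_c = 130.00 mm

web: A = 24 × 260 = 6240.00, centroid at (12.00, 130.00).
bottom flange: A = 125 × 8 = 1000.00, centroid at (86.50, 4.00).
top flange: A = 125 × 8 = 1000.00, centroid at (86.50, 256.00).
ΣA = 8240.00 mm²
ΣAx_c = (6240.00)(12.00) + (1000.00)(86.50) + (1000.00)(86.50) = 247880.00 mm³
ΣAy_c = (6240.00)(130.00) + (1000.00)(4.00) + (1000.00)(256.00) = 1071200.00 mm³
x_c = 247880.00 / 8240.00 = 30.08 mm
y_c = 1071200.00 / 8240.00 = 130.00 mm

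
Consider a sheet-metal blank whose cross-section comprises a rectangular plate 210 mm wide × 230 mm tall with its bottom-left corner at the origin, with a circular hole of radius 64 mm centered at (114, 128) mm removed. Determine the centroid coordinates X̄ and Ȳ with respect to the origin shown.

X̄ = 101.73 mm, Ȳ = 110.28 mm

Part | A | x̄ᵢ | ȳᵢ | A·x̄ᵢ | A·ȳᵢ
plate | 48300.00 | 105.00 | 115.00 | 5071500.00 | 5554500.00
hole | -12867.96 | 114.00 | 128.00 | -1466947.84 | -1647099.33
Σ | 35432.04 |  |  | 3604552.16 | 3907400.67
X̄ = 3604552.16 / 35432.04 = 101.73 mm
Ȳ = 3907400.67 / 35432.04 = 110.28 mm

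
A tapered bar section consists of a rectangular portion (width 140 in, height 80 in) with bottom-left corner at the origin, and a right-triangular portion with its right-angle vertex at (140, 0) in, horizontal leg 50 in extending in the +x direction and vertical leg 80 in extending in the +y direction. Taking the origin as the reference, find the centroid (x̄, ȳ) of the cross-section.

Part | A | x̄ᵢ | ȳᵢ | A·x̄ᵢ | A·ȳᵢ
rectangular portion | 11200.00 | 70.00 | 40.00 | 784000.00 | 448000.00
triangular portion | 2000.00 | 156.67 | 26.67 | 313333.33 | 53333.33
Σ | 13200.00 |  |  | 1097333.33 | 501333.33
x̄ = 1097333.33 / 13200.00 = 83.13 in
ȳ = 501333.33 / 13200.00 = 37.98 in

x̄ = 83.13 in, ȳ = 37.98 in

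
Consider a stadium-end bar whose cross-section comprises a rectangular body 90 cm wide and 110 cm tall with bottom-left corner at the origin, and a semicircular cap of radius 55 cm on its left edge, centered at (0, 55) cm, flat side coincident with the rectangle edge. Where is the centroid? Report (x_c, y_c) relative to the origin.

x_c = 22.84 cm, y_c = 55.00 cm

rectangular body: A = 90 × 110 = 9900.00, centroid at (45.00, 55.00).
semicircular end: A = ½π·55² = 4751.66, centroid at (-23.34, 55.00).
ΣA = 14651.66 cm², ΣAx_c = 334583.33 cm³, ΣAy_c = 805841.24 cm³.
x_c = 334583.33/14651.66 = 22.84 cm; y_c = 805841.24/14651.66 = 55.00 cm.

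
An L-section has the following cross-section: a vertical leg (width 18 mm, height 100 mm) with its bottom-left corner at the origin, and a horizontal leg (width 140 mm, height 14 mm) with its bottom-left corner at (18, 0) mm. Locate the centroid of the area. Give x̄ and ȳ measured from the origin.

x̄ = 50.18 mm, ȳ = 27.59 mm

vertical leg: A = 18 × 100 = 1800.00, centroid at (9.00, 50.00).
horizontal leg: A = 140 × 14 = 1960.00, centroid at (88.00, 7.00).
ΣA = 3760.00 mm²
ΣAx̄ = (1800.00)(9.00) + (1960.00)(88.00) = 188680.00 mm³
ΣAȳ = (1800.00)(50.00) + (1960.00)(7.00) = 103720.00 mm³
x̄ = 188680.00 / 3760.00 = 50.18 mm
ȳ = 103720.00 / 3760.00 = 27.59 mm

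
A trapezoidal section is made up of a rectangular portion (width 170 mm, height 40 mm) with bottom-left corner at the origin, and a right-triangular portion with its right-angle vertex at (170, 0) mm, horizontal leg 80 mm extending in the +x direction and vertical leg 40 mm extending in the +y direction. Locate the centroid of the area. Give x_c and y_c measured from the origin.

rectangular portion: A = 170 × 40 = 6800.00, centroid at (85.00, 20.00).
triangular portion: A = ½·80·40 = 1600.00, centroid at (196.67, 13.33).
ΣA = 8400.00 mm²
ΣAx_c = (6800.00)(85.00) + (1600.00)(196.67) = 892666.67 mm³
ΣAy_c = (6800.00)(20.00) + (1600.00)(13.33) = 157333.33 mm³
x_c = 892666.67 / 8400.00 = 106.27 mm
y_c = 157333.33 / 8400.00 = 18.73 mm

x_c = 106.27 mm, y_c = 18.73 mm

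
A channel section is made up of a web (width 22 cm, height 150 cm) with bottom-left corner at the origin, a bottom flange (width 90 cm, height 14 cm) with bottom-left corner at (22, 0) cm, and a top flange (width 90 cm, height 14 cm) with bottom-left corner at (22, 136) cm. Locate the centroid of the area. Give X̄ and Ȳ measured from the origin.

Part | A | x̄ᵢ | ȳᵢ | A·x̄ᵢ | A·ȳᵢ
web | 3300.00 | 11.00 | 75.00 | 36300.00 | 247500.00
bottom flange | 1260.00 | 67.00 | 7.00 | 84420.00 | 8820.00
top flange | 1260.00 | 67.00 | 143.00 | 84420.00 | 180180.00
Σ | 5820.00 |  |  | 205140.00 | 436500.00
X̄ = 205140.00 / 5820.00 = 35.25 cm
Ȳ = 436500.00 / 5820.00 = 75.00 cm

X̄ = 35.25 cm, Ȳ = 75.00 cm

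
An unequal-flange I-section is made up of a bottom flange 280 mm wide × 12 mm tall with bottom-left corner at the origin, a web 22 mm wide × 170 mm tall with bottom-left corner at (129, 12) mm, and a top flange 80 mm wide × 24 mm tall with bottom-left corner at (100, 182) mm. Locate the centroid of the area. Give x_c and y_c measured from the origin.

x_c = 140.00 mm, y_c = 83.75 mm

bottom flange: A = 280 × 12 = 3360.00, centroid at (140.00, 6.00).
web: A = 22 × 170 = 3740.00, centroid at (140.00, 97.00).
top flange: A = 80 × 24 = 1920.00, centroid at (140.00, 194.00).
ΣA = 9020.00 mm², ΣAx_c = 1262800.00 mm³, ΣAy_c = 755420.00 mm³.
x_c = 1262800.00/9020.00 = 140.00 mm; y_c = 755420.00/9020.00 = 83.75 mm.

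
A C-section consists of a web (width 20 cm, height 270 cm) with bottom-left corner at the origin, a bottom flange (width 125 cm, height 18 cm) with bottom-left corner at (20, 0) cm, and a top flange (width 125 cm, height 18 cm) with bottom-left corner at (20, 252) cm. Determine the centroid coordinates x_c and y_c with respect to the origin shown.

x_c = 42.95 cm, y_c = 135.00 cm

Part | A | x̄ᵢ | ȳᵢ | A·x̄ᵢ | A·ȳᵢ
web | 5400.00 | 10.00 | 135.00 | 54000.00 | 729000.00
bottom flange | 2250.00 | 82.50 | 9.00 | 185625.00 | 20250.00
top flange | 2250.00 | 82.50 | 261.00 | 185625.00 | 587250.00
Σ | 9900.00 |  |  | 425250.00 | 1336500.00
x_c = 425250.00 / 9900.00 = 42.95 cm
y_c = 1336500.00 / 9900.00 = 135.00 cm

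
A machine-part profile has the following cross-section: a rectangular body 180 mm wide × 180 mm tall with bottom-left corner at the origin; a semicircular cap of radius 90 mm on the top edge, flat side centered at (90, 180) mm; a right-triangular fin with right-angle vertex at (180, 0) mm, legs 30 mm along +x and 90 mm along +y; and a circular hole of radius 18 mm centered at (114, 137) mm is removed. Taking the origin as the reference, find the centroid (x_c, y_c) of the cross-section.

rectangular body: A = 180 × 180 = 32400.00, centroid at (90.00, 90.00).
semicircular top: A = ½π·90² = 12723.45, centroid at (90.00, 218.20).
triangular fin: A = ½·30·90 = 1350.00, centroid at (190.00, 30.00).
hole: A = −π·18² = -1017.88, centroid at (114.00, 137.00).
ΣA = 45455.57 mm²
ΣAx_c = (32400.00)(90.00) + (12723.45)(90.00) + (1350.00)(190.00) + (-1017.88)(114.00) = 4201572.66 mm³
ΣAy_c = (32400.00)(90.00) + (12723.45)(218.20) + (1350.00)(30.00) + (-1017.88)(137.00) = 5593272.03 mm³
x_c = 4201572.66 / 45455.57 = 92.43 mm
y_c = 5593272.03 / 45455.57 = 123.05 mm

x_c = 92.43 mm, y_c = 123.05 mm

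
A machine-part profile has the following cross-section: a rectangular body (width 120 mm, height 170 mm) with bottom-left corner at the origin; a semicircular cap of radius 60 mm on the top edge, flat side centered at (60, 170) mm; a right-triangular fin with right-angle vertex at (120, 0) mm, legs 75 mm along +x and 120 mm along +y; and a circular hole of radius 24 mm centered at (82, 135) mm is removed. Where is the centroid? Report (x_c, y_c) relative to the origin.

Part | A | x̄ᵢ | ȳᵢ | A·x̄ᵢ | A·ȳᵢ
rectangular body | 20400.00 | 60.00 | 85.00 | 1224000.00 | 1734000.00
semicircular top | 5654.87 | 60.00 | 195.46 | 339292.01 | 1105327.35
triangular fin | 4500.00 | 145.00 | 40.00 | 652500.00 | 180000.00
hole | -1809.56 | 82.00 | 135.00 | -148383.70 | -244290.24
Σ | 28745.31 |  |  | 2067408.30 | 2775037.11
x_c = 2067408.30 / 28745.31 = 71.92 mm
y_c = 2775037.11 / 28745.31 = 96.54 mm

x_c = 71.92 mm, y_c = 96.54 mm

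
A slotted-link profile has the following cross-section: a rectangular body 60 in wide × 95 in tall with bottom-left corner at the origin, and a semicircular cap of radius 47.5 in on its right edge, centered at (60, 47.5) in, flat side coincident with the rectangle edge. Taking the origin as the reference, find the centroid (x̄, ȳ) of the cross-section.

x̄ = 49.23 in, ȳ = 47.50 in

rectangular body: A = 60 × 95 = 5700.00, centroid at (30.00, 47.50).
semicircular end: A = ½π·47.5² = 3544.11, centroid at (80.16, 47.50).
ΣA = 9244.11 in², ΣAx̄ = 455094.47 in³, ΣAȳ = 439095.19 in³.
x̄ = 455094.47/9244.11 = 49.23 in; ȳ = 439095.19/9244.11 = 47.50 in.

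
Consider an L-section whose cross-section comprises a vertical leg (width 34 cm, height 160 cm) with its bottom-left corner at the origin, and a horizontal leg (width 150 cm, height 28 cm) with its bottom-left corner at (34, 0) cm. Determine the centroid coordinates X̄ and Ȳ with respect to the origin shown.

vertical leg: A = 34 × 160 = 5440.00, centroid at (17.00, 80.00).
horizontal leg: A = 150 × 28 = 4200.00, centroid at (109.00, 14.00).
ΣA = 9640.00 cm², ΣAX̄ = 550280.00 cm³, ΣAȲ = 494000.00 cm³.
X̄ = 550280.00/9640.00 = 57.08 cm; Ȳ = 494000.00/9640.00 = 51.24 cm.

X̄ = 57.08 cm, Ȳ = 51.24 cm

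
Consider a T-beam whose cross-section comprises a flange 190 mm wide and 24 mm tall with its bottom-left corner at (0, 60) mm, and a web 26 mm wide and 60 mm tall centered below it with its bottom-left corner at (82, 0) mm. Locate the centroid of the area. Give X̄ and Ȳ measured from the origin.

X̄ = 95.00 mm, Ȳ = 61.29 mm

Part | A | x̄ᵢ | ȳᵢ | A·x̄ᵢ | A·ȳᵢ
web | 1560.00 | 95.00 | 30.00 | 148200.00 | 46800.00
flange | 4560.00 | 95.00 | 72.00 | 433200.00 | 328320.00
Σ | 6120.00 |  |  | 581400.00 | 375120.00
X̄ = 581400.00 / 6120.00 = 95.00 mm
Ȳ = 375120.00 / 6120.00 = 61.29 mm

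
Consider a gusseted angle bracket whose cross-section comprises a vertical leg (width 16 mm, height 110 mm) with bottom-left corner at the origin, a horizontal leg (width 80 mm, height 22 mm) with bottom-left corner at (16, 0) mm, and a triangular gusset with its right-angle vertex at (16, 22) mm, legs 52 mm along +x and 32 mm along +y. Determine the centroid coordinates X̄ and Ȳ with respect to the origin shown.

vertical leg: A = 16 × 110 = 1760.00, centroid at (8.00, 55.00).
horizontal leg: A = 80 × 22 = 1760.00, centroid at (56.00, 11.00).
gusset: A = ½·52·32 = 832.00, centroid at (33.33, 32.67).
ΣA = 4352.00 mm², ΣAX̄ = 140373.33 mm³, ΣAȲ = 143338.67 mm³.
X̄ = 140373.33/4352.00 = 32.25 mm; Ȳ = 143338.67/4352.00 = 32.94 mm.

X̄ = 32.25 mm, Ȳ = 32.94 mm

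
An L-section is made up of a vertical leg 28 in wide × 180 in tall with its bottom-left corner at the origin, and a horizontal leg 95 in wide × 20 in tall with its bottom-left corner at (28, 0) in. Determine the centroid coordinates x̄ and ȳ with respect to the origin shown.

Part | A | x̄ᵢ | ȳᵢ | A·x̄ᵢ | A·ȳᵢ
vertical leg | 5040.00 | 14.00 | 90.00 | 70560.00 | 453600.00
horizontal leg | 1900.00 | 75.50 | 10.00 | 143450.00 | 19000.00
Σ | 6940.00 |  |  | 214010.00 | 472600.00
x̄ = 214010.00 / 6940.00 = 30.84 in
ȳ = 472600.00 / 6940.00 = 68.10 in

x̄ = 30.84 in, ȳ = 68.10 in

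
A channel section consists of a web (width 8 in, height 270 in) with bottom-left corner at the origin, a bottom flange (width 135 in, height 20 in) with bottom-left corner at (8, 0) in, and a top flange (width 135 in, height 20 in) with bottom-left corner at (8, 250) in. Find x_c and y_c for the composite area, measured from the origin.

web: A = 8 × 270 = 2160.00, centroid at (4.00, 135.00).
bottom flange: A = 135 × 20 = 2700.00, centroid at (75.50, 10.00).
top flange: A = 135 × 20 = 2700.00, centroid at (75.50, 260.00).
ΣA = 7560.00 in², ΣAx_c = 416340.00 in³, ΣAy_c = 1020600.00 in³.
x_c = 416340.00/7560.00 = 55.07 in; y_c = 1020600.00/7560.00 = 135.00 in.

x_c = 55.07 in, y_c = 135.00 in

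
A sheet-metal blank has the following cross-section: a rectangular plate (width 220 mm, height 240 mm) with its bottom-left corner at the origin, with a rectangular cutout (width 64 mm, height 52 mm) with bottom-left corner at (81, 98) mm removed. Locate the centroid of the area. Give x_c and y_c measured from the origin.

x_c = 109.80 mm, y_c = 119.73 mm

plate: A = 220 × 240 = 52800.00, centroid at (110.00, 120.00).
hole: A = −(64 × 52) = -3328.00, centroid at (113.00, 124.00).
ΣA = 49472.00 mm²
ΣAx_c = (52800.00)(110.00) + (-3328.00)(113.00) = 5431936.00 mm³
ΣAy_c = (52800.00)(120.00) + (-3328.00)(124.00) = 5923328.00 mm³
x_c = 5431936.00 / 49472.00 = 109.80 mm
y_c = 5923328.00 / 49472.00 = 119.73 mm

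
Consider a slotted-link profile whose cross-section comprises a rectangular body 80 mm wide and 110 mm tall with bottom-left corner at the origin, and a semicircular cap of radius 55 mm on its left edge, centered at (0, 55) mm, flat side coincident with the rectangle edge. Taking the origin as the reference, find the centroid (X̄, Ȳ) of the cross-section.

Part | A | x̄ᵢ | ȳᵢ | A·x̄ᵢ | A·ȳᵢ
rectangular body | 8800.00 | 40.00 | 55.00 | 352000.00 | 484000.00
semicircular end | 4751.66 | -23.34 | 55.00 | -110916.67 | 261341.24
Σ | 13551.66 |  |  | 241083.33 | 745341.24
X̄ = 241083.33 / 13551.66 = 17.79 mm
Ȳ = 745341.24 / 13551.66 = 55.00 mm

X̄ = 17.79 mm, Ȳ = 55.00 mm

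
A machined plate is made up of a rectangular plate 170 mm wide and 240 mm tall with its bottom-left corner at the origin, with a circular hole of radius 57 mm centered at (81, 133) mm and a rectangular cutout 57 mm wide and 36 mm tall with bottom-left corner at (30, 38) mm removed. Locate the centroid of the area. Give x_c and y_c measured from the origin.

x_c = 88.34 mm, y_c = 119.95 mm

Part | A | x̄ᵢ | ȳᵢ | A·x̄ᵢ | A·ȳᵢ
plate | 40800.00 | 85.00 | 120.00 | 3468000.00 | 4896000.00
hole 1 | -10207.03 | 81.00 | 133.00 | -826769.80 | -1357535.59
hole 2 | -2052.00 | 58.50 | 56.00 | -120042.00 | -114912.00
Σ | 28540.97 |  |  | 2521188.20 | 3423552.41
x_c = 2521188.20 / 28540.97 = 88.34 mm
y_c = 3423552.41 / 28540.97 = 119.95 mm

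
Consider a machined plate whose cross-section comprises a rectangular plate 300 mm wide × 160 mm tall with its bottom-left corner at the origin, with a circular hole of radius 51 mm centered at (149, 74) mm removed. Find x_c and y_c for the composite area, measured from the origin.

x_c = 150.21 mm, y_c = 81.23 mm

Part | A | x̄ᵢ | ȳᵢ | A·x̄ᵢ | A·ȳᵢ
plate | 48000.00 | 150.00 | 80.00 | 7200000.00 | 3840000.00
hole | -8171.28 | 149.00 | 74.00 | -1217521.09 | -604674.90
Σ | 39828.72 |  |  | 5982478.91 | 3235325.10
x_c = 5982478.91 / 39828.72 = 150.21 mm
y_c = 3235325.10 / 39828.72 = 81.23 mm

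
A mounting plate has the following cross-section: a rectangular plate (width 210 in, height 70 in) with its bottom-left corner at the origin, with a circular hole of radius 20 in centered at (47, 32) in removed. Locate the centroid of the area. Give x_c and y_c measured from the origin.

x_c = 110.42 in, y_c = 35.28 in

Part | A | x̄ᵢ | ȳᵢ | A·x̄ᵢ | A·ȳᵢ
plate | 14700.00 | 105.00 | 35.00 | 1543500.00 | 514500.00
hole | -1256.64 | 47.00 | 32.00 | -59061.94 | -40212.39
Σ | 13443.36 |  |  | 1484438.06 | 474287.61
x_c = 1484438.06 / 13443.36 = 110.42 in
y_c = 474287.61 / 13443.36 = 35.28 in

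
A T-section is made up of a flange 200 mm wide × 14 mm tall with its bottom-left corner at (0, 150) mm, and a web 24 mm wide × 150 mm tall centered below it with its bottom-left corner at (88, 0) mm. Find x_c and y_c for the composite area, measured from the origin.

web: A = 24 × 150 = 3600.00, centroid at (100.00, 75.00).
flange: A = 200 × 14 = 2800.00, centroid at (100.00, 157.00).
ΣA = 6400.00 mm², ΣAx_c = 640000.00 mm³, ΣAy_c = 709600.00 mm³.
x_c = 640000.00/6400.00 = 100.00 mm; y_c = 709600.00/6400.00 = 110.88 mm.

x_c = 100.00 mm, y_c = 110.88 mm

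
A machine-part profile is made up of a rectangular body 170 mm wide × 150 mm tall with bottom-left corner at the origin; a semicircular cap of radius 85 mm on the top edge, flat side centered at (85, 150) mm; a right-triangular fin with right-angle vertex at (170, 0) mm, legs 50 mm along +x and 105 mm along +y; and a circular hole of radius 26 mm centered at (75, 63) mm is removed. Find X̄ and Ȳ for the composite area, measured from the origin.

X̄ = 92.71 mm, Ȳ = 106.62 mm

Part | A | x̄ᵢ | ȳᵢ | A·x̄ᵢ | A·ȳᵢ
rectangular body | 25500.00 | 85.00 | 75.00 | 2167500.00 | 1912500.00
semicircular top | 11349.00 | 85.00 | 186.08 | 964665.29 | 2111767.19
triangular fin | 2625.00 | 186.67 | 35.00 | 490000.00 | 91875.00
hole | -2123.72 | 75.00 | 63.00 | -159278.75 | -133794.15
Σ | 37350.29 |  |  | 3462886.55 | 3982348.04
X̄ = 3462886.55 / 37350.29 = 92.71 mm
Ȳ = 3982348.04 / 37350.29 = 106.62 mm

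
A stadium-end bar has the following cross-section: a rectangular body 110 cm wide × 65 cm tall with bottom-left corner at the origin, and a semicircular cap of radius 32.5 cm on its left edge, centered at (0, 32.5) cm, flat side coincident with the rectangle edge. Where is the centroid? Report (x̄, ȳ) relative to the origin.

x̄ = 42.04 cm, ȳ = 32.50 cm

rectangular body: A = 110 × 65 = 7150.00, centroid at (55.00, 32.50).
semicircular end: A = ½π·32.5² = 1659.15, centroid at (-13.79, 32.50).
ΣA = 8809.15 cm², ΣAx̄ = 370364.58 cm³, ΣAȳ = 286297.49 cm³.
x̄ = 370364.58/8809.15 = 42.04 cm; ȳ = 286297.49/8809.15 = 32.50 cm.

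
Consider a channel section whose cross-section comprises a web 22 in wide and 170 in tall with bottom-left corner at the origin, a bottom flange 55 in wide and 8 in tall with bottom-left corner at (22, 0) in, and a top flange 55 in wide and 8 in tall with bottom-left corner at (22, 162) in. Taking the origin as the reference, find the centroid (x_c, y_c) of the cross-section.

x_c = 18.33 in, y_c = 85.00 in

Part | A | x̄ᵢ | ȳᵢ | A·x̄ᵢ | A·ȳᵢ
web | 3740.00 | 11.00 | 85.00 | 41140.00 | 317900.00
bottom flange | 440.00 | 49.50 | 4.00 | 21780.00 | 1760.00
top flange | 440.00 | 49.50 | 166.00 | 21780.00 | 73040.00
Σ | 4620.00 |  |  | 84700.00 | 392700.00
x_c = 84700.00 / 4620.00 = 18.33 in
y_c = 392700.00 / 4620.00 = 85.00 in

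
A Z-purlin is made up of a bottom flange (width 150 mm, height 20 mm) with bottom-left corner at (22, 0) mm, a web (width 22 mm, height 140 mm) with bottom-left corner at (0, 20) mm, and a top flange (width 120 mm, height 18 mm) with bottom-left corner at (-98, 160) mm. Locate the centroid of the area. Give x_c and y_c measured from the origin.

x_c = 29.47 mm, y_c = 81.58 mm

Part | A | x̄ᵢ | ȳᵢ | A·x̄ᵢ | A·ȳᵢ
bottom flange | 3000.00 | 97.00 | 10.00 | 291000.00 | 30000.00
web | 3080.00 | 11.00 | 90.00 | 33880.00 | 277200.00
top flange | 2160.00 | -38.00 | 169.00 | -82080.00 | 365040.00
Σ | 8240.00 |  |  | 242800.00 | 672240.00
x_c = 242800.00 / 8240.00 = 29.47 mm
y_c = 672240.00 / 8240.00 = 81.58 mm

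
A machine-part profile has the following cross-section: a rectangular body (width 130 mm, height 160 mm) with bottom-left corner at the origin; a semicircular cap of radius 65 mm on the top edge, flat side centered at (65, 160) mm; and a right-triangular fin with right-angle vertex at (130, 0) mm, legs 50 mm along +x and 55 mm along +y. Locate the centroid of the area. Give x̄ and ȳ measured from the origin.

Part | A | x̄ᵢ | ȳᵢ | A·x̄ᵢ | A·ȳᵢ
rectangular body | 20800.00 | 65.00 | 80.00 | 1352000.00 | 1664000.00
semicircular top | 6636.61 | 65.00 | 187.59 | 431379.94 | 1244941.65
triangular fin | 1375.00 | 146.67 | 18.33 | 201666.67 | 25208.33
Σ | 28811.61 |  |  | 1985046.61 | 2934149.98
x̄ = 1985046.61 / 28811.61 = 68.90 mm
ȳ = 2934149.98 / 28811.61 = 101.84 mm

x̄ = 68.90 mm, ȳ = 101.84 mm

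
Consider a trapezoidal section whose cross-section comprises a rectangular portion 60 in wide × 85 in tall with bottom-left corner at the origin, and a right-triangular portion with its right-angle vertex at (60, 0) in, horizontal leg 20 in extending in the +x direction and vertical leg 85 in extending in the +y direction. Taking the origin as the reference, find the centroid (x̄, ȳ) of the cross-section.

x̄ = 35.24 in, ȳ = 40.48 in

Part | A | x̄ᵢ | ȳᵢ | A·x̄ᵢ | A·ȳᵢ
rectangular portion | 5100.00 | 30.00 | 42.50 | 153000.00 | 216750.00
triangular portion | 850.00 | 66.67 | 28.33 | 56666.67 | 24083.33
Σ | 5950.00 |  |  | 209666.67 | 240833.33
x̄ = 209666.67 / 5950.00 = 35.24 in
ȳ = 240833.33 / 5950.00 = 40.48 in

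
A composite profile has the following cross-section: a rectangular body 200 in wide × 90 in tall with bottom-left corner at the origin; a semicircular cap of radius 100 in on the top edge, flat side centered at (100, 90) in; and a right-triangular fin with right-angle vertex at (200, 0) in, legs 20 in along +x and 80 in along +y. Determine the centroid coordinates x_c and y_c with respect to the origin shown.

Part | A | x̄ᵢ | ȳᵢ | A·x̄ᵢ | A·ȳᵢ
rectangular body | 18000.00 | 100.00 | 45.00 | 1800000.00 | 810000.00
semicircular top | 15707.96 | 100.00 | 132.44 | 1570796.33 | 2080383.36
triangular fin | 800.00 | 206.67 | 26.67 | 165333.33 | 21333.33
Σ | 34507.96 |  |  | 3536129.66 | 2911716.69
x_c = 3536129.66 / 34507.96 = 102.47 in
y_c = 2911716.69 / 34507.96 = 84.38 in

x_c = 102.47 in, y_c = 84.38 in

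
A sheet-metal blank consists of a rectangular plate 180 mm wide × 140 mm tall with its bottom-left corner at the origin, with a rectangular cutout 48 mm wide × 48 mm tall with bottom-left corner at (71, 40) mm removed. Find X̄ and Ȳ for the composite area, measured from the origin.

X̄ = 89.50 mm, Ȳ = 70.60 mm

plate: A = 180 × 140 = 25200.00, centroid at (90.00, 70.00).
hole: A = −(48 × 48) = -2304.00, centroid at (95.00, 64.00).
ΣA = 22896.00 mm²
ΣAX̄ = (25200.00)(90.00) + (-2304.00)(95.00) = 2049120.00 mm³
ΣAȲ = (25200.00)(70.00) + (-2304.00)(64.00) = 1616544.00 mm³
X̄ = 2049120.00 / 22896.00 = 89.50 mm
Ȳ = 1616544.00 / 22896.00 = 70.60 mm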